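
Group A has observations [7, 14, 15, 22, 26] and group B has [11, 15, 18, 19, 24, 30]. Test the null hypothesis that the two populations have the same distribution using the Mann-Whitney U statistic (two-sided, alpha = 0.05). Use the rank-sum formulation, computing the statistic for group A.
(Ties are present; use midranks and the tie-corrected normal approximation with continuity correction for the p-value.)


Step 1: Combine and sort all 11 observations; assign midranks.
sorted (value, group): (7,X), (11,Y), (14,X), (15,X), (15,Y), (18,Y), (19,Y), (22,X), (24,Y), (26,X), (30,Y)
ranks: 7->1, 11->2, 14->3, 15->4.5, 15->4.5, 18->6, 19->7, 22->8, 24->9, 26->10, 30->11
Step 2: Rank sum for X: R1 = 1 + 3 + 4.5 + 8 + 10 = 26.5.
Step 3: U_X = R1 - n1(n1+1)/2 = 26.5 - 5*6/2 = 26.5 - 15 = 11.5.
       U_Y = n1*n2 - U_X = 30 - 11.5 = 18.5.
Step 4: Ties are present, so use the tie-corrected normal approximation (with continuity correction) for the p-value.
Step 5: p-value = 0.583025; compare to alpha = 0.05. fail to reject H0.

U_X = 11.5, p = 0.583025, fail to reject H0 at alpha = 0.05.


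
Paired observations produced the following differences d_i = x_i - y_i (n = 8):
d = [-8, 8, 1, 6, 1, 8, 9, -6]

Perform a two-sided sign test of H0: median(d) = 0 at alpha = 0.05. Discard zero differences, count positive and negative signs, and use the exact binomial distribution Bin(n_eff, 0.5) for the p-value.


Step 1: Discard zero differences. Original n = 8; n_eff = number of nonzero differences = 8.
Nonzero differences (with sign): -8, +8, +1, +6, +1, +8, +9, -6
Step 2: Count signs: positive = 6, negative = 2.
Step 3: Under H0: P(positive) = 0.5, so the number of positives S ~ Bin(8, 0.5).
Step 4: Two-sided exact p-value = sum of Bin(8,0.5) probabilities at or below the observed probability = 0.289062.
Step 5: alpha = 0.05. fail to reject H0.

n_eff = 8, pos = 6, neg = 2, p = 0.289062, fail to reject H0.


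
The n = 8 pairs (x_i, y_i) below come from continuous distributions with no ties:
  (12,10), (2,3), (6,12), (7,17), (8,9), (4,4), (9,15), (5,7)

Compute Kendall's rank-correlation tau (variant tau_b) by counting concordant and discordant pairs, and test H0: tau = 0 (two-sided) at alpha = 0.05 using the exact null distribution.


Step 1: Enumerate the 28 unordered pairs (i,j) with i<j and classify each by sign(x_j-x_i) * sign(y_j-y_i).
  (1,2):dx=-10,dy=-7->C; (1,3):dx=-6,dy=+2->D; (1,4):dx=-5,dy=+7->D; (1,5):dx=-4,dy=-1->C
  (1,6):dx=-8,dy=-6->C; (1,7):dx=-3,dy=+5->D; (1,8):dx=-7,dy=-3->C; (2,3):dx=+4,dy=+9->C
  (2,4):dx=+5,dy=+14->C; (2,5):dx=+6,dy=+6->C; (2,6):dx=+2,dy=+1->C; (2,7):dx=+7,dy=+12->C
  (2,8):dx=+3,dy=+4->C; (3,4):dx=+1,dy=+5->C; (3,5):dx=+2,dy=-3->D; (3,6):dx=-2,dy=-8->C
  (3,7):dx=+3,dy=+3->C; (3,8):dx=-1,dy=-5->C; (4,5):dx=+1,dy=-8->D; (4,6):dx=-3,dy=-13->C
  (4,7):dx=+2,dy=-2->D; (4,8):dx=-2,dy=-10->C; (5,6):dx=-4,dy=-5->C; (5,7):dx=+1,dy=+6->C
  (5,8):dx=-3,dy=-2->C; (6,7):dx=+5,dy=+11->C; (6,8):dx=+1,dy=+3->C; (7,8):dx=-4,dy=-8->C
Step 2: C = 22, D = 6, total pairs = 28.
Step 3: tau = (C - D)/(n(n-1)/2) = (22 - 6)/28 = 0.571429.
Step 4: Exact two-sided p-value (enumerate n! = 40320 permutations of y under H0): p = 0.061012.
Step 5: alpha = 0.05. fail to reject H0.

tau_b = 0.5714 (C=22, D=6), p = 0.061012, fail to reject H0.


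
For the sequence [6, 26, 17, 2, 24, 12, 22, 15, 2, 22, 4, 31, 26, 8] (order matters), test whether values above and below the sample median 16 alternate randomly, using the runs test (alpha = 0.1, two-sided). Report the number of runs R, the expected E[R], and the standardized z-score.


Step 1: Compute median = 16; label A = above, B = below.
Labels in order: BAABABABBABAAB  (n_A = 7, n_B = 7)
Step 2: Count runs R = 11.
Step 3: Under H0 (random ordering), E[R] = 2*n_A*n_B/(n_A+n_B) + 1 = 2*7*7/14 + 1 = 8.0000.
        Var[R] = 2*n_A*n_B*(2*n_A*n_B - n_A - n_B) / ((n_A+n_B)^2 * (n_A+n_B-1)) = 8232/2548 = 3.2308.
        SD[R] = 1.7974.
Step 4: Continuity-corrected z = (R - 0.5 - E[R]) / SD[R] = (11 - 0.5 - 8.0000) / 1.7974 = 1.3909.
Step 5: Two-sided p-value via normal approximation = 2*(1 - Phi(|z|)) = 0.164264.
Step 6: alpha = 0.1. fail to reject H0.

R = 11, z = 1.3909, p = 0.164264, fail to reject H0.


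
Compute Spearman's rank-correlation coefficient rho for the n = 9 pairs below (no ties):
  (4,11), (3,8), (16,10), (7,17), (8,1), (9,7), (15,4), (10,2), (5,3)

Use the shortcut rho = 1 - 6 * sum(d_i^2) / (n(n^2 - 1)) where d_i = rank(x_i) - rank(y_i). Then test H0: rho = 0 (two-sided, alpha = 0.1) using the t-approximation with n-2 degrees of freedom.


Step 1: Rank x and y separately (midranks; no ties here).
rank(x): 4->2, 3->1, 16->9, 7->4, 8->5, 9->6, 15->8, 10->7, 5->3
rank(y): 11->8, 8->6, 10->7, 17->9, 1->1, 7->5, 4->4, 2->2, 3->3
Step 2: d_i = R_x(i) - R_y(i); compute d_i^2.
  (2-8)^2=36, (1-6)^2=25, (9-7)^2=4, (4-9)^2=25, (5-1)^2=16, (6-5)^2=1, (8-4)^2=16, (7-2)^2=25, (3-3)^2=0
sum(d^2) = 148.
Step 3: rho = 1 - 6*148 / (9*(9^2 - 1)) = 1 - 888/720 = -0.233333.
Step 4: Under H0, t = rho * sqrt((n-2)/(1-rho^2)) = -0.6349 ~ t(7).
Step 5: Two-sided p-value from the t-distribution with 7 df = 0.545699.
Step 6: alpha = 0.1. fail to reject H0.

rho = -0.2333, p = 0.545699, fail to reject H0 at alpha = 0.1.


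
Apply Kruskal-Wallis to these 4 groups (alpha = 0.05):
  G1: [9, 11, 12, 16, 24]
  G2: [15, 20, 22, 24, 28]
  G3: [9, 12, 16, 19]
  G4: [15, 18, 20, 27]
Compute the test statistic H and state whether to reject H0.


Step 1: Combine all N = 18 observations and assign midranks.
sorted (value, group, rank): (9,G1,1.5), (9,G3,1.5), (11,G1,3), (12,G1,4.5), (12,G3,4.5), (15,G2,6.5), (15,G4,6.5), (16,G1,8.5), (16,G3,8.5), (18,G4,10), (19,G3,11), (20,G2,12.5), (20,G4,12.5), (22,G2,14), (24,G1,15.5), (24,G2,15.5), (27,G4,17), (28,G2,18)
Step 2: Sum ranks within each group.
R_1 = 33 (n_1 = 5)
R_2 = 66.5 (n_2 = 5)
R_3 = 25.5 (n_3 = 4)
R_4 = 46 (n_4 = 4)
Step 3: H = 12/(N(N+1)) * sum(R_i^2/n_i) - 3(N+1)
     = 12/(18*19) * (33^2/5 + 66.5^2/5 + 25.5^2/4 + 46^2/4) - 3*19
     = 0.035088 * 1793.81 - 57
     = 5.940789.
Step 4: Ties present; correction factor C = 1 - 36/(18^3 - 18) = 0.993808. Corrected H = 5.940789 / 0.993808 = 5.977804.
Step 5: Under H0, H ~ chi^2(3); p-value = 0.112695.
Step 6: alpha = 0.05. fail to reject H0.

H = 5.9778, df = 3, p = 0.112695, fail to reject H0.


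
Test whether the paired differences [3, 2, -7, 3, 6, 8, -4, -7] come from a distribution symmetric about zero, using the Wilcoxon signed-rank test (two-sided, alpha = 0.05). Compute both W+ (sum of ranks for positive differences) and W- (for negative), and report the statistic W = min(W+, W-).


Step 1: Drop any zero differences (none here) and take |d_i|.
|d| = [3, 2, 7, 3, 6, 8, 4, 7]
Step 2: Midrank |d_i| (ties get averaged ranks).
ranks: |3|->2.5, |2|->1, |7|->6.5, |3|->2.5, |6|->5, |8|->8, |4|->4, |7|->6.5
Step 3: Attach original signs; sum ranks with positive sign and with negative sign.
W+ = 2.5 + 1 + 2.5 + 5 + 8 = 19
W- = 6.5 + 4 + 6.5 = 17
(Check: W+ + W- = 36 should equal n(n+1)/2 = 36.)
Step 4: Test statistic W = min(W+, W-) = 17.
Step 5: Ties in |d|, so use the tie-corrected normal approximation.
        E[W] = n(n+1)/4 = 8*9/4 = 18.
        Tie groups: |d|=3 (t=2), |d|=7 (t=2); sum(t^3 - t) = 12.
        Var[W] = n(n+1)(2n+1)/24 - sum(t^3-t)/48 = 1224/24 - 12/48 = 50.75.
        z = (W - E[W]) / sqrt(Var[W]) = (17 - 18) / 7.1239 = -0.1404.
        Two-sided p = 2*Phi(z) = 0.888366.
Step 6: alpha = 0.05. fail to reject H0.

W+ = 19, W- = 17, W = min = 17, p = 0.888366, fail to reject H0.


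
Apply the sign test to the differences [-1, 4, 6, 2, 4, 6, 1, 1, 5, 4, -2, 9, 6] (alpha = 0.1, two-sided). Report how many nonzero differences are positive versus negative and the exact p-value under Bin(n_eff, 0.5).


Step 1: Discard zero differences. Original n = 13; n_eff = number of nonzero differences = 13.
Nonzero differences (with sign): -1, +4, +6, +2, +4, +6, +1, +1, +5, +4, -2, +9, +6
Step 2: Count signs: positive = 11, negative = 2.
Step 3: Under H0: P(positive) = 0.5, so the number of positives S ~ Bin(13, 0.5).
Step 4: Two-sided exact p-value = sum of Bin(13,0.5) probabilities at or below the observed probability = 0.022461.
Step 5: alpha = 0.1. reject H0.

n_eff = 13, pos = 11, neg = 2, p = 0.022461, reject H0.


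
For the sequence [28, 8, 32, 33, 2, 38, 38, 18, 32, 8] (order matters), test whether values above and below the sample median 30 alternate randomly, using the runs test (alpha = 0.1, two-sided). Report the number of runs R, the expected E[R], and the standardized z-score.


Step 1: Compute median = 30; label A = above, B = below.
Labels in order: BBAABAABAB  (n_A = 5, n_B = 5)
Step 2: Count runs R = 7.
Step 3: Under H0 (random ordering), E[R] = 2*n_A*n_B/(n_A+n_B) + 1 = 2*5*5/10 + 1 = 6.0000.
        Var[R] = 2*n_A*n_B*(2*n_A*n_B - n_A - n_B) / ((n_A+n_B)^2 * (n_A+n_B-1)) = 2000/900 = 2.2222.
        SD[R] = 1.4907.
Step 4: Continuity-corrected z = (R - 0.5 - E[R]) / SD[R] = (7 - 0.5 - 6.0000) / 1.4907 = 0.3354.
Step 5: Two-sided p-value via normal approximation = 2*(1 - Phi(|z|)) = 0.737316.
Step 6: alpha = 0.1. fail to reject H0.

R = 7, z = 0.3354, p = 0.737316, fail to reject H0.


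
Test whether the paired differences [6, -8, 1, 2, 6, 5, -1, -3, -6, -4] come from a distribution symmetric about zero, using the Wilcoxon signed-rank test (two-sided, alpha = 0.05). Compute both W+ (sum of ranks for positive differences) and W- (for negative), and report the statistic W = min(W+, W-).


Step 1: Drop any zero differences (none here) and take |d_i|.
|d| = [6, 8, 1, 2, 6, 5, 1, 3, 6, 4]
Step 2: Midrank |d_i| (ties get averaged ranks).
ranks: |6|->8, |8|->10, |1|->1.5, |2|->3, |6|->8, |5|->6, |1|->1.5, |3|->4, |6|->8, |4|->5
Step 3: Attach original signs; sum ranks with positive sign and with negative sign.
W+ = 8 + 1.5 + 3 + 8 + 6 = 26.5
W- = 10 + 1.5 + 4 + 8 + 5 = 28.5
(Check: W+ + W- = 55 should equal n(n+1)/2 = 55.)
Step 4: Test statistic W = min(W+, W-) = 26.5.
Step 5: Ties in |d|, so use the tie-corrected normal approximation.
        E[W] = n(n+1)/4 = 10*11/4 = 27.5.
        Tie groups: |d|=1 (t=2), |d|=6 (t=3); sum(t^3 - t) = 30.
        Var[W] = n(n+1)(2n+1)/24 - sum(t^3-t)/48 = 2310/24 - 30/48 = 95.625.
        z = (W - E[W]) / sqrt(Var[W]) = (26.5 - 27.5) / 9.7788 = -0.1023.
        Two-sided p = 2*Phi(z) = 0.918549.
Step 6: alpha = 0.05. fail to reject H0.

W+ = 26.5, W- = 28.5, W = min = 26.5, p = 0.918549, fail to reject H0.


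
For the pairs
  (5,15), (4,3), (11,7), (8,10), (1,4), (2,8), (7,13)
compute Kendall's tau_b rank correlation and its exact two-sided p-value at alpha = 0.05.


Step 1: Enumerate the 21 unordered pairs (i,j) with i<j and classify each by sign(x_j-x_i) * sign(y_j-y_i).
  (1,2):dx=-1,dy=-12->C; (1,3):dx=+6,dy=-8->D; (1,4):dx=+3,dy=-5->D; (1,5):dx=-4,dy=-11->C
  (1,6):dx=-3,dy=-7->C; (1,7):dx=+2,dy=-2->D; (2,3):dx=+7,dy=+4->C; (2,4):dx=+4,dy=+7->C
  (2,5):dx=-3,dy=+1->D; (2,6):dx=-2,dy=+5->D; (2,7):dx=+3,dy=+10->C; (3,4):dx=-3,dy=+3->D
  (3,5):dx=-10,dy=-3->C; (3,6):dx=-9,dy=+1->D; (3,7):dx=-4,dy=+6->D; (4,5):dx=-7,dy=-6->C
  (4,6):dx=-6,dy=-2->C; (4,7):dx=-1,dy=+3->D; (5,6):dx=+1,dy=+4->C; (5,7):dx=+6,dy=+9->C
  (6,7):dx=+5,dy=+5->C
Step 2: C = 12, D = 9, total pairs = 21.
Step 3: tau = (C - D)/(n(n-1)/2) = (12 - 9)/21 = 0.142857.
Step 4: Exact two-sided p-value (enumerate n! = 5040 permutations of y under H0): p = 0.772619.
Step 5: alpha = 0.05. fail to reject H0.

tau_b = 0.1429 (C=12, D=9), p = 0.772619, fail to reject H0.


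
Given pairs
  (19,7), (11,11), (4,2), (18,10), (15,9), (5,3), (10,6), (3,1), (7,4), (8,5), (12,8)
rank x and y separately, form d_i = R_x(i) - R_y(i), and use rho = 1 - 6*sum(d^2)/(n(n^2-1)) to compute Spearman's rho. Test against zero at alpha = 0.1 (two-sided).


Step 1: Rank x and y separately (midranks; no ties here).
rank(x): 19->11, 11->7, 4->2, 18->10, 15->9, 5->3, 10->6, 3->1, 7->4, 8->5, 12->8
rank(y): 7->7, 11->11, 2->2, 10->10, 9->9, 3->3, 6->6, 1->1, 4->4, 5->5, 8->8
Step 2: d_i = R_x(i) - R_y(i); compute d_i^2.
  (11-7)^2=16, (7-11)^2=16, (2-2)^2=0, (10-10)^2=0, (9-9)^2=0, (3-3)^2=0, (6-6)^2=0, (1-1)^2=0, (4-4)^2=0, (5-5)^2=0, (8-8)^2=0
sum(d^2) = 32.
Step 3: rho = 1 - 6*32 / (11*(11^2 - 1)) = 1 - 192/1320 = 0.854545.
Step 4: Under H0, t = rho * sqrt((n-2)/(1-rho^2)) = 4.9360 ~ t(9).
Step 5: Two-sided p-value from the t-distribution with 9 df = 0.000807.
Step 6: alpha = 0.1. reject H0.

rho = 0.8545, p = 0.000807, reject H0 at alpha = 0.1.


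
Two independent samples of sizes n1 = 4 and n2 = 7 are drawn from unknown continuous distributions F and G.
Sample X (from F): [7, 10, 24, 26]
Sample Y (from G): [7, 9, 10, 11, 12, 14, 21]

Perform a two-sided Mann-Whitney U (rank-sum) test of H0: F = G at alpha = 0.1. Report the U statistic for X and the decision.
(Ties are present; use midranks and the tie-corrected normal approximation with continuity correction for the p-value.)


Step 1: Combine and sort all 11 observations; assign midranks.
sorted (value, group): (7,X), (7,Y), (9,Y), (10,X), (10,Y), (11,Y), (12,Y), (14,Y), (21,Y), (24,X), (26,X)
ranks: 7->1.5, 7->1.5, 9->3, 10->4.5, 10->4.5, 11->6, 12->7, 14->8, 21->9, 24->10, 26->11
Step 2: Rank sum for X: R1 = 1.5 + 4.5 + 10 + 11 = 27.
Step 3: U_X = R1 - n1(n1+1)/2 = 27 - 4*5/2 = 27 - 10 = 17.
       U_Y = n1*n2 - U_X = 28 - 17 = 11.
Step 4: Ties are present, so use the tie-corrected normal approximation (with continuity correction) for the p-value.
Step 5: p-value = 0.635059; compare to alpha = 0.1. fail to reject H0.

U_X = 17, p = 0.635059, fail to reject H0 at alpha = 0.1.


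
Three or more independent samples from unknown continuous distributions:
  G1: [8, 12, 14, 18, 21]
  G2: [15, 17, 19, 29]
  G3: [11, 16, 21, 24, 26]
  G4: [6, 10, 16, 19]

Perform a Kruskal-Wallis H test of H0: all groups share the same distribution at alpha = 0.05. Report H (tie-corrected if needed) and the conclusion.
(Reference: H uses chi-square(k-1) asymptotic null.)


Step 1: Combine all N = 18 observations and assign midranks.
sorted (value, group, rank): (6,G4,1), (8,G1,2), (10,G4,3), (11,G3,4), (12,G1,5), (14,G1,6), (15,G2,7), (16,G3,8.5), (16,G4,8.5), (17,G2,10), (18,G1,11), (19,G2,12.5), (19,G4,12.5), (21,G1,14.5), (21,G3,14.5), (24,G3,16), (26,G3,17), (29,G2,18)
Step 2: Sum ranks within each group.
R_1 = 38.5 (n_1 = 5)
R_2 = 47.5 (n_2 = 4)
R_3 = 60 (n_3 = 5)
R_4 = 25 (n_4 = 4)
Step 3: H = 12/(N(N+1)) * sum(R_i^2/n_i) - 3(N+1)
     = 12/(18*19) * (38.5^2/5 + 47.5^2/4 + 60^2/5 + 25^2/4) - 3*19
     = 0.035088 * 1736.76 - 57
     = 3.939035.
Step 4: Ties present; correction factor C = 1 - 18/(18^3 - 18) = 0.996904. Corrected H = 3.939035 / 0.996904 = 3.951268.
Step 5: Under H0, H ~ chi^2(3); p-value = 0.266775.
Step 6: alpha = 0.05. fail to reject H0.

H = 3.9513, df = 3, p = 0.266775, fail to reject H0.


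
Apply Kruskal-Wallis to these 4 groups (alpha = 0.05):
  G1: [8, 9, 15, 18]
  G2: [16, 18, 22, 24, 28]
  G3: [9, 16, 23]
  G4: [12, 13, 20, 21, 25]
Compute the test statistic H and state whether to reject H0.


Step 1: Combine all N = 17 observations and assign midranks.
sorted (value, group, rank): (8,G1,1), (9,G1,2.5), (9,G3,2.5), (12,G4,4), (13,G4,5), (15,G1,6), (16,G2,7.5), (16,G3,7.5), (18,G1,9.5), (18,G2,9.5), (20,G4,11), (21,G4,12), (22,G2,13), (23,G3,14), (24,G2,15), (25,G4,16), (28,G2,17)
Step 2: Sum ranks within each group.
R_1 = 19 (n_1 = 4)
R_2 = 62 (n_2 = 5)
R_3 = 24 (n_3 = 3)
R_4 = 48 (n_4 = 5)
Step 3: H = 12/(N(N+1)) * sum(R_i^2/n_i) - 3(N+1)
     = 12/(17*18) * (19^2/4 + 62^2/5 + 24^2/3 + 48^2/5) - 3*18
     = 0.039216 * 1511.85 - 54
     = 5.288235.
Step 4: Ties present; correction factor C = 1 - 18/(17^3 - 17) = 0.996324. Corrected H = 5.288235 / 0.996324 = 5.307749.
Step 5: Under H0, H ~ chi^2(3); p-value = 0.150600.
Step 6: alpha = 0.05. fail to reject H0.

H = 5.3077, df = 3, p = 0.150600, fail to reject H0.


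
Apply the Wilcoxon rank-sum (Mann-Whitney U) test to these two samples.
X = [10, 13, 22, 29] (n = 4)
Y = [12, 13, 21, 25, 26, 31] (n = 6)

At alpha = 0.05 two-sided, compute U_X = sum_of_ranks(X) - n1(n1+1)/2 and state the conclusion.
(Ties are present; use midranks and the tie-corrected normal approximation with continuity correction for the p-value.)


Step 1: Combine and sort all 10 observations; assign midranks.
sorted (value, group): (10,X), (12,Y), (13,X), (13,Y), (21,Y), (22,X), (25,Y), (26,Y), (29,X), (31,Y)
ranks: 10->1, 12->2, 13->3.5, 13->3.5, 21->5, 22->6, 25->7, 26->8, 29->9, 31->10
Step 2: Rank sum for X: R1 = 1 + 3.5 + 6 + 9 = 19.5.
Step 3: U_X = R1 - n1(n1+1)/2 = 19.5 - 4*5/2 = 19.5 - 10 = 9.5.
       U_Y = n1*n2 - U_X = 24 - 9.5 = 14.5.
Step 4: Ties are present, so use the tie-corrected normal approximation (with continuity correction) for the p-value.
Step 5: p-value = 0.668870; compare to alpha = 0.05. fail to reject H0.

U_X = 9.5, p = 0.668870, fail to reject H0 at alpha = 0.05.


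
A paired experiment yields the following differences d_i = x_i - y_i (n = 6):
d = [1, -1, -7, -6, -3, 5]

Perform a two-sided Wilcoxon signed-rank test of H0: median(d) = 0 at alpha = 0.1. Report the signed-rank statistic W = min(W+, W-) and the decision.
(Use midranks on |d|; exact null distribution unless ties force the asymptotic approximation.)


Step 1: Drop any zero differences (none here) and take |d_i|.
|d| = [1, 1, 7, 6, 3, 5]
Step 2: Midrank |d_i| (ties get averaged ranks).
ranks: |1|->1.5, |1|->1.5, |7|->6, |6|->5, |3|->3, |5|->4
Step 3: Attach original signs; sum ranks with positive sign and with negative sign.
W+ = 1.5 + 4 = 5.5
W- = 1.5 + 6 + 5 + 3 = 15.5
(Check: W+ + W- = 21 should equal n(n+1)/2 = 21.)
Step 4: Test statistic W = min(W+, W-) = 5.5.
Step 5: Ties in |d|, so use the tie-corrected normal approximation.
        E[W] = n(n+1)/4 = 6*7/4 = 10.5.
        Tie groups: |d|=1 (t=2); sum(t^3 - t) = 6.
        Var[W] = n(n+1)(2n+1)/24 - sum(t^3-t)/48 = 546/24 - 6/48 = 22.625.
        z = (W - E[W]) / sqrt(Var[W]) = (5.5 - 10.5) / 4.7566 = -1.0512.
        Two-sided p = 2*Phi(z) = 0.293177.
Step 6: alpha = 0.1. fail to reject H0.

W+ = 5.5, W- = 15.5, W = min = 5.5, p = 0.293177, fail to reject H0.


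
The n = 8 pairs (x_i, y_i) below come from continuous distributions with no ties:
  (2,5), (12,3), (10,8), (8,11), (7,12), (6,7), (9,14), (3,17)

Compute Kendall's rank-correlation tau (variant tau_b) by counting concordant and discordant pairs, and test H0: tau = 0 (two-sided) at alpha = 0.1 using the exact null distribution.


Step 1: Enumerate the 28 unordered pairs (i,j) with i<j and classify each by sign(x_j-x_i) * sign(y_j-y_i).
  (1,2):dx=+10,dy=-2->D; (1,3):dx=+8,dy=+3->C; (1,4):dx=+6,dy=+6->C; (1,5):dx=+5,dy=+7->C
  (1,6):dx=+4,dy=+2->C; (1,7):dx=+7,dy=+9->C; (1,8):dx=+1,dy=+12->C; (2,3):dx=-2,dy=+5->D
  (2,4):dx=-4,dy=+8->D; (2,5):dx=-5,dy=+9->D; (2,6):dx=-6,dy=+4->D; (2,7):dx=-3,dy=+11->D
  (2,8):dx=-9,dy=+14->D; (3,4):dx=-2,dy=+3->D; (3,5):dx=-3,dy=+4->D; (3,6):dx=-4,dy=-1->C
  (3,7):dx=-1,dy=+6->D; (3,8):dx=-7,dy=+9->D; (4,5):dx=-1,dy=+1->D; (4,6):dx=-2,dy=-4->C
  (4,7):dx=+1,dy=+3->C; (4,8):dx=-5,dy=+6->D; (5,6):dx=-1,dy=-5->C; (5,7):dx=+2,dy=+2->C
  (5,8):dx=-4,dy=+5->D; (6,7):dx=+3,dy=+7->C; (6,8):dx=-3,dy=+10->D; (7,8):dx=-6,dy=+3->D
Step 2: C = 12, D = 16, total pairs = 28.
Step 3: tau = (C - D)/(n(n-1)/2) = (12 - 16)/28 = -0.142857.
Step 4: Exact two-sided p-value (enumerate n! = 40320 permutations of y under H0): p = 0.719544.
Step 5: alpha = 0.1. fail to reject H0.

tau_b = -0.1429 (C=12, D=16), p = 0.719544, fail to reject H0.


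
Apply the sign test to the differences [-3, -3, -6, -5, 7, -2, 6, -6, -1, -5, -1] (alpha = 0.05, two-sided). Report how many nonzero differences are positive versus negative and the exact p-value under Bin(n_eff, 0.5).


Step 1: Discard zero differences. Original n = 11; n_eff = number of nonzero differences = 11.
Nonzero differences (with sign): -3, -3, -6, -5, +7, -2, +6, -6, -1, -5, -1
Step 2: Count signs: positive = 2, negative = 9.
Step 3: Under H0: P(positive) = 0.5, so the number of positives S ~ Bin(11, 0.5).
Step 4: Two-sided exact p-value = sum of Bin(11,0.5) probabilities at or below the observed probability = 0.065430.
Step 5: alpha = 0.05. fail to reject H0.

n_eff = 11, pos = 2, neg = 9, p = 0.065430, fail to reject H0.


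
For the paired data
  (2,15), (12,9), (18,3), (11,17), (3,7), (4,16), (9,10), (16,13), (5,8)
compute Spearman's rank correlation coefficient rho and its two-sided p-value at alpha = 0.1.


Step 1: Rank x and y separately (midranks; no ties here).
rank(x): 2->1, 12->7, 18->9, 11->6, 3->2, 4->3, 9->5, 16->8, 5->4
rank(y): 15->7, 9->4, 3->1, 17->9, 7->2, 16->8, 10->5, 13->6, 8->3
Step 2: d_i = R_x(i) - R_y(i); compute d_i^2.
  (1-7)^2=36, (7-4)^2=9, (9-1)^2=64, (6-9)^2=9, (2-2)^2=0, (3-8)^2=25, (5-5)^2=0, (8-6)^2=4, (4-3)^2=1
sum(d^2) = 148.
Step 3: rho = 1 - 6*148 / (9*(9^2 - 1)) = 1 - 888/720 = -0.233333.
Step 4: Under H0, t = rho * sqrt((n-2)/(1-rho^2)) = -0.6349 ~ t(7).
Step 5: Two-sided p-value from the t-distribution with 7 df = 0.545699.
Step 6: alpha = 0.1. fail to reject H0.

rho = -0.2333, p = 0.545699, fail to reject H0 at alpha = 0.1.


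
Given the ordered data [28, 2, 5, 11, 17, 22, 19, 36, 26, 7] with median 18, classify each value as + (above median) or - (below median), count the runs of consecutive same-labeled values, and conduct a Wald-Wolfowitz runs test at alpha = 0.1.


Step 1: Compute median = 18; label A = above, B = below.
Labels in order: ABBBBAAAAB  (n_A = 5, n_B = 5)
Step 2: Count runs R = 4.
Step 3: Under H0 (random ordering), E[R] = 2*n_A*n_B/(n_A+n_B) + 1 = 2*5*5/10 + 1 = 6.0000.
        Var[R] = 2*n_A*n_B*(2*n_A*n_B - n_A - n_B) / ((n_A+n_B)^2 * (n_A+n_B-1)) = 2000/900 = 2.2222.
        SD[R] = 1.4907.
Step 4: Continuity-corrected z = (R + 0.5 - E[R]) / SD[R] = (4 + 0.5 - 6.0000) / 1.4907 = -1.0062.
Step 5: Two-sided p-value via normal approximation = 2*(1 - Phi(|z|)) = 0.314305.
Step 6: alpha = 0.1. fail to reject H0.

R = 4, z = -1.0062, p = 0.314305, fail to reject H0.


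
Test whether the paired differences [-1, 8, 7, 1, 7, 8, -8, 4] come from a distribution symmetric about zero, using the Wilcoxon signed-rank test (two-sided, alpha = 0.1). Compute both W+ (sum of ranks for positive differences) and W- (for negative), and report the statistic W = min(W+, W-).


Step 1: Drop any zero differences (none here) and take |d_i|.
|d| = [1, 8, 7, 1, 7, 8, 8, 4]
Step 2: Midrank |d_i| (ties get averaged ranks).
ranks: |1|->1.5, |8|->7, |7|->4.5, |1|->1.5, |7|->4.5, |8|->7, |8|->7, |4|->3
Step 3: Attach original signs; sum ranks with positive sign and with negative sign.
W+ = 7 + 4.5 + 1.5 + 4.5 + 7 + 3 = 27.5
W- = 1.5 + 7 = 8.5
(Check: W+ + W- = 36 should equal n(n+1)/2 = 36.)
Step 4: Test statistic W = min(W+, W-) = 8.5.
Step 5: Ties in |d|, so use the tie-corrected normal approximation.
        E[W] = n(n+1)/4 = 8*9/4 = 18.
        Tie groups: |d|=1 (t=2), |d|=7 (t=2), |d|=8 (t=3); sum(t^3 - t) = 36.
        Var[W] = n(n+1)(2n+1)/24 - sum(t^3-t)/48 = 1224/24 - 36/48 = 50.25.
        z = (W - E[W]) / sqrt(Var[W]) = (8.5 - 18) / 7.0887 = -1.3402.
        Two-sided p = 2*Phi(z) = 0.180194.
Step 6: alpha = 0.1. fail to reject H0.

W+ = 27.5, W- = 8.5, W = min = 8.5, p = 0.180194, fail to reject H0.


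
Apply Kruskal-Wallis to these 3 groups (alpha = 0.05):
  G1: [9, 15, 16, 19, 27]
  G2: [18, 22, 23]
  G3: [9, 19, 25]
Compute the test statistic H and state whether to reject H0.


Step 1: Combine all N = 11 observations and assign midranks.
sorted (value, group, rank): (9,G1,1.5), (9,G3,1.5), (15,G1,3), (16,G1,4), (18,G2,5), (19,G1,6.5), (19,G3,6.5), (22,G2,8), (23,G2,9), (25,G3,10), (27,G1,11)
Step 2: Sum ranks within each group.
R_1 = 26 (n_1 = 5)
R_2 = 22 (n_2 = 3)
R_3 = 18 (n_3 = 3)
Step 3: H = 12/(N(N+1)) * sum(R_i^2/n_i) - 3(N+1)
     = 12/(11*12) * (26^2/5 + 22^2/3 + 18^2/3) - 3*12
     = 0.090909 * 404.533 - 36
     = 0.775758.
Step 4: Ties present; correction factor C = 1 - 12/(11^3 - 11) = 0.990909. Corrected H = 0.775758 / 0.990909 = 0.782875.
Step 5: Under H0, H ~ chi^2(2); p-value = 0.676084.
Step 6: alpha = 0.05. fail to reject H0.

H = 0.7829, df = 2, p = 0.676084, fail to reject H0.


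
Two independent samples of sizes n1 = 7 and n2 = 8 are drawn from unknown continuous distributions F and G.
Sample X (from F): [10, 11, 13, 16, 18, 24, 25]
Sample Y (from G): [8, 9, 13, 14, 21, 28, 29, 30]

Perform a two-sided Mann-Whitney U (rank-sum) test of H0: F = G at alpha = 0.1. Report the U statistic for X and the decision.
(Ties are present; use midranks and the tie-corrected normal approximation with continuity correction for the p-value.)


Step 1: Combine and sort all 15 observations; assign midranks.
sorted (value, group): (8,Y), (9,Y), (10,X), (11,X), (13,X), (13,Y), (14,Y), (16,X), (18,X), (21,Y), (24,X), (25,X), (28,Y), (29,Y), (30,Y)
ranks: 8->1, 9->2, 10->3, 11->4, 13->5.5, 13->5.5, 14->7, 16->8, 18->9, 21->10, 24->11, 25->12, 28->13, 29->14, 30->15
Step 2: Rank sum for X: R1 = 3 + 4 + 5.5 + 8 + 9 + 11 + 12 = 52.5.
Step 3: U_X = R1 - n1(n1+1)/2 = 52.5 - 7*8/2 = 52.5 - 28 = 24.5.
       U_Y = n1*n2 - U_X = 56 - 24.5 = 31.5.
Step 4: Ties are present, so use the tie-corrected normal approximation (with continuity correction) for the p-value.
Step 5: p-value = 0.728221; compare to alpha = 0.1. fail to reject H0.

U_X = 24.5, p = 0.728221, fail to reject H0 at alpha = 0.1.


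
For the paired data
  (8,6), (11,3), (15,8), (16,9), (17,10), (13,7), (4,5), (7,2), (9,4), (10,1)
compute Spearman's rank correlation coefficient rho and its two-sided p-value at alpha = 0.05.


Step 1: Rank x and y separately (midranks; no ties here).
rank(x): 8->3, 11->6, 15->8, 16->9, 17->10, 13->7, 4->1, 7->2, 9->4, 10->5
rank(y): 6->6, 3->3, 8->8, 9->9, 10->10, 7->7, 5->5, 2->2, 4->4, 1->1
Step 2: d_i = R_x(i) - R_y(i); compute d_i^2.
  (3-6)^2=9, (6-3)^2=9, (8-8)^2=0, (9-9)^2=0, (10-10)^2=0, (7-7)^2=0, (1-5)^2=16, (2-2)^2=0, (4-4)^2=0, (5-1)^2=16
sum(d^2) = 50.
Step 3: rho = 1 - 6*50 / (10*(10^2 - 1)) = 1 - 300/990 = 0.696970.
Step 4: Under H0, t = rho * sqrt((n-2)/(1-rho^2)) = 2.7490 ~ t(8).
Step 5: Two-sided p-value from the t-distribution with 8 df = 0.025097.
Step 6: alpha = 0.05. reject H0.

rho = 0.6970, p = 0.025097, reject H0 at alpha = 0.05.


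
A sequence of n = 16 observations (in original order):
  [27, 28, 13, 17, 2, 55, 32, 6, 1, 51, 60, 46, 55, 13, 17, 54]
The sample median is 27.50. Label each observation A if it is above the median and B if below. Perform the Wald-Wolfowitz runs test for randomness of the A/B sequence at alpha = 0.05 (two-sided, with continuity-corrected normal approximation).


Step 1: Compute median = 27.50; label A = above, B = below.
Labels in order: BABBBAABBAAAABBA  (n_A = 8, n_B = 8)
Step 2: Count runs R = 8.
Step 3: Under H0 (random ordering), E[R] = 2*n_A*n_B/(n_A+n_B) + 1 = 2*8*8/16 + 1 = 9.0000.
        Var[R] = 2*n_A*n_B*(2*n_A*n_B - n_A - n_B) / ((n_A+n_B)^2 * (n_A+n_B-1)) = 14336/3840 = 3.7333.
        SD[R] = 1.9322.
Step 4: Continuity-corrected z = (R + 0.5 - E[R]) / SD[R] = (8 + 0.5 - 9.0000) / 1.9322 = -0.2588.
Step 5: Two-sided p-value via normal approximation = 2*(1 - Phi(|z|)) = 0.795809.
Step 6: alpha = 0.05. fail to reject H0.

R = 8, z = -0.2588, p = 0.795809, fail to reject H0.


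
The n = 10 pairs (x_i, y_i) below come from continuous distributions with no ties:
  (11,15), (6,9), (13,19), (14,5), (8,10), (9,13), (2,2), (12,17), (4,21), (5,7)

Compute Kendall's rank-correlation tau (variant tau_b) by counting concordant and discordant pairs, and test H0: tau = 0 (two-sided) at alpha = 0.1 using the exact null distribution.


Step 1: Enumerate the 45 unordered pairs (i,j) with i<j and classify each by sign(x_j-x_i) * sign(y_j-y_i).
  (1,2):dx=-5,dy=-6->C; (1,3):dx=+2,dy=+4->C; (1,4):dx=+3,dy=-10->D; (1,5):dx=-3,dy=-5->C
  (1,6):dx=-2,dy=-2->C; (1,7):dx=-9,dy=-13->C; (1,8):dx=+1,dy=+2->C; (1,9):dx=-7,dy=+6->D
  (1,10):dx=-6,dy=-8->C; (2,3):dx=+7,dy=+10->C; (2,4):dx=+8,dy=-4->D; (2,5):dx=+2,dy=+1->C
  (2,6):dx=+3,dy=+4->C; (2,7):dx=-4,dy=-7->C; (2,8):dx=+6,dy=+8->C; (2,9):dx=-2,dy=+12->D
  (2,10):dx=-1,dy=-2->C; (3,4):dx=+1,dy=-14->D; (3,5):dx=-5,dy=-9->C; (3,6):dx=-4,dy=-6->C
  (3,7):dx=-11,dy=-17->C; (3,8):dx=-1,dy=-2->C; (3,9):dx=-9,dy=+2->D; (3,10):dx=-8,dy=-12->C
  (4,5):dx=-6,dy=+5->D; (4,6):dx=-5,dy=+8->D; (4,7):dx=-12,dy=-3->C; (4,8):dx=-2,dy=+12->D
  (4,9):dx=-10,dy=+16->D; (4,10):dx=-9,dy=+2->D; (5,6):dx=+1,dy=+3->C; (5,7):dx=-6,dy=-8->C
  (5,8):dx=+4,dy=+7->C; (5,9):dx=-4,dy=+11->D; (5,10):dx=-3,dy=-3->C; (6,7):dx=-7,dy=-11->C
  (6,8):dx=+3,dy=+4->C; (6,9):dx=-5,dy=+8->D; (6,10):dx=-4,dy=-6->C; (7,8):dx=+10,dy=+15->C
  (7,9):dx=+2,dy=+19->C; (7,10):dx=+3,dy=+5->C; (8,9):dx=-8,dy=+4->D; (8,10):dx=-7,dy=-10->C
  (9,10):dx=+1,dy=-14->D
Step 2: C = 30, D = 15, total pairs = 45.
Step 3: tau = (C - D)/(n(n-1)/2) = (30 - 15)/45 = 0.333333.
Step 4: Exact two-sided p-value (enumerate n! = 3628800 permutations of y under H0): p = 0.216373.
Step 5: alpha = 0.1. fail to reject H0.

tau_b = 0.3333 (C=30, D=15), p = 0.216373, fail to reject H0.


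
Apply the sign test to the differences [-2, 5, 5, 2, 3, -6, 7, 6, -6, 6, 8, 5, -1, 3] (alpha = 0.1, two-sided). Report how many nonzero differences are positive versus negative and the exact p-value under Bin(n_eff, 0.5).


Step 1: Discard zero differences. Original n = 14; n_eff = number of nonzero differences = 14.
Nonzero differences (with sign): -2, +5, +5, +2, +3, -6, +7, +6, -6, +6, +8, +5, -1, +3
Step 2: Count signs: positive = 10, negative = 4.
Step 3: Under H0: P(positive) = 0.5, so the number of positives S ~ Bin(14, 0.5).
Step 4: Two-sided exact p-value = sum of Bin(14,0.5) probabilities at or below the observed probability = 0.179565.
Step 5: alpha = 0.1. fail to reject H0.

n_eff = 14, pos = 10, neg = 4, p = 0.179565, fail to reject H0.


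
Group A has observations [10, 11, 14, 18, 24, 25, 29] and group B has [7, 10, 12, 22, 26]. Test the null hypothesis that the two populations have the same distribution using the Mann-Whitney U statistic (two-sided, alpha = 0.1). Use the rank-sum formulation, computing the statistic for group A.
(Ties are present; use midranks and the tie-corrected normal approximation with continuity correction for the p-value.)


Step 1: Combine and sort all 12 observations; assign midranks.
sorted (value, group): (7,Y), (10,X), (10,Y), (11,X), (12,Y), (14,X), (18,X), (22,Y), (24,X), (25,X), (26,Y), (29,X)
ranks: 7->1, 10->2.5, 10->2.5, 11->4, 12->5, 14->6, 18->7, 22->8, 24->9, 25->10, 26->11, 29->12
Step 2: Rank sum for X: R1 = 2.5 + 4 + 6 + 7 + 9 + 10 + 12 = 50.5.
Step 3: U_X = R1 - n1(n1+1)/2 = 50.5 - 7*8/2 = 50.5 - 28 = 22.5.
       U_Y = n1*n2 - U_X = 35 - 22.5 = 12.5.
Step 4: Ties are present, so use the tie-corrected normal approximation (with continuity correction) for the p-value.
Step 5: p-value = 0.464120; compare to alpha = 0.1. fail to reject H0.

U_X = 22.5, p = 0.464120, fail to reject H0 at alpha = 0.1.


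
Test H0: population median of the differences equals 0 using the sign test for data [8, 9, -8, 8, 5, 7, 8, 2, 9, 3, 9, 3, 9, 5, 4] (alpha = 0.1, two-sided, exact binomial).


Step 1: Discard zero differences. Original n = 15; n_eff = number of nonzero differences = 15.
Nonzero differences (with sign): +8, +9, -8, +8, +5, +7, +8, +2, +9, +3, +9, +3, +9, +5, +4
Step 2: Count signs: positive = 14, negative = 1.
Step 3: Under H0: P(positive) = 0.5, so the number of positives S ~ Bin(15, 0.5).
Step 4: Two-sided exact p-value = sum of Bin(15,0.5) probabilities at or below the observed probability = 0.000977.
Step 5: alpha = 0.1. reject H0.

n_eff = 15, pos = 14, neg = 1, p = 0.000977, reject H0.


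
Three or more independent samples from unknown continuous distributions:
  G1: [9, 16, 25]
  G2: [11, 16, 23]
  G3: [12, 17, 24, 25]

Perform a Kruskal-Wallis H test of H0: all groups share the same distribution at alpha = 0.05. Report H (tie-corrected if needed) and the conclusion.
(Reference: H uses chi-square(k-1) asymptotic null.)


Step 1: Combine all N = 10 observations and assign midranks.
sorted (value, group, rank): (9,G1,1), (11,G2,2), (12,G3,3), (16,G1,4.5), (16,G2,4.5), (17,G3,6), (23,G2,7), (24,G3,8), (25,G1,9.5), (25,G3,9.5)
Step 2: Sum ranks within each group.
R_1 = 15 (n_1 = 3)
R_2 = 13.5 (n_2 = 3)
R_3 = 26.5 (n_3 = 4)
Step 3: H = 12/(N(N+1)) * sum(R_i^2/n_i) - 3(N+1)
     = 12/(10*11) * (15^2/3 + 13.5^2/3 + 26.5^2/4) - 3*11
     = 0.109091 * 311.312 - 33
     = 0.961364.
Step 4: Ties present; correction factor C = 1 - 12/(10^3 - 10) = 0.987879. Corrected H = 0.961364 / 0.987879 = 0.973160.
Step 5: Under H0, H ~ chi^2(2); p-value = 0.614725.
Step 6: alpha = 0.05. fail to reject H0.

H = 0.9732, df = 2, p = 0.614725, fail to reject H0.


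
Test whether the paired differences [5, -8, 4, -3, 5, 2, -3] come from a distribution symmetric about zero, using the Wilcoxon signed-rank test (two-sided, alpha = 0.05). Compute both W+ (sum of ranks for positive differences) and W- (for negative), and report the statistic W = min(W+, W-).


Step 1: Drop any zero differences (none here) and take |d_i|.
|d| = [5, 8, 4, 3, 5, 2, 3]
Step 2: Midrank |d_i| (ties get averaged ranks).
ranks: |5|->5.5, |8|->7, |4|->4, |3|->2.5, |5|->5.5, |2|->1, |3|->2.5
Step 3: Attach original signs; sum ranks with positive sign and with negative sign.
W+ = 5.5 + 4 + 5.5 + 1 = 16
W- = 7 + 2.5 + 2.5 = 12
(Check: W+ + W- = 28 should equal n(n+1)/2 = 28.)
Step 4: Test statistic W = min(W+, W-) = 12.
Step 5: Ties in |d|, so use the tie-corrected normal approximation.
        E[W] = n(n+1)/4 = 7*8/4 = 14.
        Tie groups: |d|=3 (t=2), |d|=5 (t=2); sum(t^3 - t) = 12.
        Var[W] = n(n+1)(2n+1)/24 - sum(t^3-t)/48 = 840/24 - 12/48 = 34.75.
        z = (W - E[W]) / sqrt(Var[W]) = (12 - 14) / 5.8949 = -0.3393.
        Two-sided p = 2*Phi(z) = 0.734402.
Step 6: alpha = 0.05. fail to reject H0.

W+ = 16, W- = 12, W = min = 12, p = 0.734402, fail to reject H0.


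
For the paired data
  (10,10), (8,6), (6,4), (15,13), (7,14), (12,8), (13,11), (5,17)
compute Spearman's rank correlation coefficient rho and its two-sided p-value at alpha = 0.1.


Step 1: Rank x and y separately (midranks; no ties here).
rank(x): 10->5, 8->4, 6->2, 15->8, 7->3, 12->6, 13->7, 5->1
rank(y): 10->4, 6->2, 4->1, 13->6, 14->7, 8->3, 11->5, 17->8
Step 2: d_i = R_x(i) - R_y(i); compute d_i^2.
  (5-4)^2=1, (4-2)^2=4, (2-1)^2=1, (8-6)^2=4, (3-7)^2=16, (6-3)^2=9, (7-5)^2=4, (1-8)^2=49
sum(d^2) = 88.
Step 3: rho = 1 - 6*88 / (8*(8^2 - 1)) = 1 - 528/504 = -0.047619.
Step 4: Under H0, t = rho * sqrt((n-2)/(1-rho^2)) = -0.1168 ~ t(6).
Step 5: Two-sided p-value from the t-distribution with 6 df = 0.910849.
Step 6: alpha = 0.1. fail to reject H0.

rho = -0.0476, p = 0.910849, fail to reject H0 at alpha = 0.1.


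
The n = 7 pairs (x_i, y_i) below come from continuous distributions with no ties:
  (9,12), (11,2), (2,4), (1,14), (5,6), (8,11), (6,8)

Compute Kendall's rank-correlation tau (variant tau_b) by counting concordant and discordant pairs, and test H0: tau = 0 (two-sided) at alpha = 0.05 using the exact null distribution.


Step 1: Enumerate the 21 unordered pairs (i,j) with i<j and classify each by sign(x_j-x_i) * sign(y_j-y_i).
  (1,2):dx=+2,dy=-10->D; (1,3):dx=-7,dy=-8->C; (1,4):dx=-8,dy=+2->D; (1,5):dx=-4,dy=-6->C
  (1,6):dx=-1,dy=-1->C; (1,7):dx=-3,dy=-4->C; (2,3):dx=-9,dy=+2->D; (2,4):dx=-10,dy=+12->D
  (2,5):dx=-6,dy=+4->D; (2,6):dx=-3,dy=+9->D; (2,7):dx=-5,dy=+6->D; (3,4):dx=-1,dy=+10->D
  (3,5):dx=+3,dy=+2->C; (3,6):dx=+6,dy=+7->C; (3,7):dx=+4,dy=+4->C; (4,5):dx=+4,dy=-8->D
  (4,6):dx=+7,dy=-3->D; (4,7):dx=+5,dy=-6->D; (5,6):dx=+3,dy=+5->C; (5,7):dx=+1,dy=+2->C
  (6,7):dx=-2,dy=-3->C
Step 2: C = 10, D = 11, total pairs = 21.
Step 3: tau = (C - D)/(n(n-1)/2) = (10 - 11)/21 = -0.047619.
Step 4: Exact two-sided p-value (enumerate n! = 5040 permutations of y under H0): p = 1.000000.
Step 5: alpha = 0.05. fail to reject H0.

tau_b = -0.0476 (C=10, D=11), p = 1.000000, fail to reject H0.


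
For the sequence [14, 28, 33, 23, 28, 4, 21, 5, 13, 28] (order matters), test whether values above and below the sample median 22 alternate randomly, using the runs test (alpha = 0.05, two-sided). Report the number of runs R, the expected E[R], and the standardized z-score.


Step 1: Compute median = 22; label A = above, B = below.
Labels in order: BAAAABBBBA  (n_A = 5, n_B = 5)
Step 2: Count runs R = 4.
Step 3: Under H0 (random ordering), E[R] = 2*n_A*n_B/(n_A+n_B) + 1 = 2*5*5/10 + 1 = 6.0000.
        Var[R] = 2*n_A*n_B*(2*n_A*n_B - n_A - n_B) / ((n_A+n_B)^2 * (n_A+n_B-1)) = 2000/900 = 2.2222.
        SD[R] = 1.4907.
Step 4: Continuity-corrected z = (R + 0.5 - E[R]) / SD[R] = (4 + 0.5 - 6.0000) / 1.4907 = -1.0062.
Step 5: Two-sided p-value via normal approximation = 2*(1 - Phi(|z|)) = 0.314305.
Step 6: alpha = 0.05. fail to reject H0.

R = 4, z = -1.0062, p = 0.314305, fail to reject H0.


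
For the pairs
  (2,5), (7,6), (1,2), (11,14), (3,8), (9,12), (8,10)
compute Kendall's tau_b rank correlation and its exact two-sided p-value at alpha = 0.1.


Step 1: Enumerate the 21 unordered pairs (i,j) with i<j and classify each by sign(x_j-x_i) * sign(y_j-y_i).
  (1,2):dx=+5,dy=+1->C; (1,3):dx=-1,dy=-3->C; (1,4):dx=+9,dy=+9->C; (1,5):dx=+1,dy=+3->C
  (1,6):dx=+7,dy=+7->C; (1,7):dx=+6,dy=+5->C; (2,3):dx=-6,dy=-4->C; (2,4):dx=+4,dy=+8->C
  (2,5):dx=-4,dy=+2->D; (2,6):dx=+2,dy=+6->C; (2,7):dx=+1,dy=+4->C; (3,4):dx=+10,dy=+12->C
  (3,5):dx=+2,dy=+6->C; (3,6):dx=+8,dy=+10->C; (3,7):dx=+7,dy=+8->C; (4,5):dx=-8,dy=-6->C
  (4,6):dx=-2,dy=-2->C; (4,7):dx=-3,dy=-4->C; (5,6):dx=+6,dy=+4->C; (5,7):dx=+5,dy=+2->C
  (6,7):dx=-1,dy=-2->C
Step 2: C = 20, D = 1, total pairs = 21.
Step 3: tau = (C - D)/(n(n-1)/2) = (20 - 1)/21 = 0.904762.
Step 4: Exact two-sided p-value (enumerate n! = 5040 permutations of y under H0): p = 0.002778.
Step 5: alpha = 0.1. reject H0.

tau_b = 0.9048 (C=20, D=1), p = 0.002778, reject H0.


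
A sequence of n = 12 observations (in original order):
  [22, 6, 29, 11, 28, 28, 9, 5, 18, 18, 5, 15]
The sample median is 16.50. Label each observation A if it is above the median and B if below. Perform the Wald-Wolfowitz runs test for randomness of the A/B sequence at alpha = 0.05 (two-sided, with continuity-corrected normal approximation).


Step 1: Compute median = 16.50; label A = above, B = below.
Labels in order: ABABAABBAABB  (n_A = 6, n_B = 6)
Step 2: Count runs R = 8.
Step 3: Under H0 (random ordering), E[R] = 2*n_A*n_B/(n_A+n_B) + 1 = 2*6*6/12 + 1 = 7.0000.
        Var[R] = 2*n_A*n_B*(2*n_A*n_B - n_A - n_B) / ((n_A+n_B)^2 * (n_A+n_B-1)) = 4320/1584 = 2.7273.
        SD[R] = 1.6514.
Step 4: Continuity-corrected z = (R - 0.5 - E[R]) / SD[R] = (8 - 0.5 - 7.0000) / 1.6514 = 0.3028.
Step 5: Two-sided p-value via normal approximation = 2*(1 - Phi(|z|)) = 0.762069.
Step 6: alpha = 0.05. fail to reject H0.

R = 8, z = 0.3028, p = 0.762069, fail to reject H0.


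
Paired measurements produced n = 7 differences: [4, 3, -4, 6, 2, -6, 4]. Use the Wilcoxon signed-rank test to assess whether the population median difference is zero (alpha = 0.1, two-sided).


Step 1: Drop any zero differences (none here) and take |d_i|.
|d| = [4, 3, 4, 6, 2, 6, 4]
Step 2: Midrank |d_i| (ties get averaged ranks).
ranks: |4|->4, |3|->2, |4|->4, |6|->6.5, |2|->1, |6|->6.5, |4|->4
Step 3: Attach original signs; sum ranks with positive sign and with negative sign.
W+ = 4 + 2 + 6.5 + 1 + 4 = 17.5
W- = 4 + 6.5 = 10.5
(Check: W+ + W- = 28 should equal n(n+1)/2 = 28.)
Step 4: Test statistic W = min(W+, W-) = 10.5.
Step 5: Ties in |d|, so use the tie-corrected normal approximation.
        E[W] = n(n+1)/4 = 7*8/4 = 14.
        Tie groups: |d|=4 (t=3), |d|=6 (t=2); sum(t^3 - t) = 30.
        Var[W] = n(n+1)(2n+1)/24 - sum(t^3-t)/48 = 840/24 - 30/48 = 34.375.
        z = (W - E[W]) / sqrt(Var[W]) = (10.5 - 14) / 5.8630 = -0.5970.
        Two-sided p = 2*Phi(z) = 0.550533.
Step 6: alpha = 0.1. fail to reject H0.

W+ = 17.5, W- = 10.5, W = min = 10.5, p = 0.550533, fail to reject H0.


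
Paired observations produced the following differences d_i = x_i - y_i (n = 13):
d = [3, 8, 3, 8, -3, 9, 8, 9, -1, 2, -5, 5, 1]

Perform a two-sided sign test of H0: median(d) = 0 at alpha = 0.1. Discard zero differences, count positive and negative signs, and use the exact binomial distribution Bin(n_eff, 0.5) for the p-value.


Step 1: Discard zero differences. Original n = 13; n_eff = number of nonzero differences = 13.
Nonzero differences (with sign): +3, +8, +3, +8, -3, +9, +8, +9, -1, +2, -5, +5, +1
Step 2: Count signs: positive = 10, negative = 3.
Step 3: Under H0: P(positive) = 0.5, so the number of positives S ~ Bin(13, 0.5).
Step 4: Two-sided exact p-value = sum of Bin(13,0.5) probabilities at or below the observed probability = 0.092285.
Step 5: alpha = 0.1. reject H0.

n_eff = 13, pos = 10, neg = 3, p = 0.092285, reject H0.
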